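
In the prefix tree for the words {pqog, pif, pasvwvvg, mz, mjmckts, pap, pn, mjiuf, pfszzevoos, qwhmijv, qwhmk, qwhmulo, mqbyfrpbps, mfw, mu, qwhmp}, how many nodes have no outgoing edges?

Leaves are exactly the stored words that no other stored word extends.
Those words: "mfw", "mjiuf", "mjmckts", "mqbyfrpbps", "mu", "mz", "pap", "pasvwvvg", "pfszzevoos", "pif", "pn", "pqog", "qwhmijv", "qwhmk", "qwhmp", "qwhmulo"
Leaf count: 16

16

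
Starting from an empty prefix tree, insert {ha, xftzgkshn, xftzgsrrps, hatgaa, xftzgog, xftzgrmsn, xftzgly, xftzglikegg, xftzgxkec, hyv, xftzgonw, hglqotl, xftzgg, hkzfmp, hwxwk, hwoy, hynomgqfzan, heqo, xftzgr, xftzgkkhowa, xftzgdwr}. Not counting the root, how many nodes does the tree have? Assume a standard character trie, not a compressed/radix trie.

Insert word by word; a character creates a node only if that edge doesn't already exist:
  "ha" → 2 new (h, a)
  "xftzgkshn" → 9 new (x, f, t, z, g, k, s, h, n)
  "xftzgsrrps" → prefix "xftzg" already present; 5 new (s, r, r, p, s)
  "hatgaa" → prefix "ha" already present; 4 new (t, g, a, a)
  "xftzgog" → prefix "xftzg" already present; 2 new (o, g)
  "xftzgrmsn" → prefix "xftzg" already present; 4 new (r, m, s, n)
  "xftzgly" → prefix "xftzg" already present; 2 new (l, y)
  "xftzglikegg" → prefix "xftzgl" already present; 5 new (i, k, e, g, g)
  "xftzgxkec" → prefix "xftzg" already present; 4 new (x, k, e, c)
  "hyv" → prefix "h" already present; 2 new (y, v)
  "xftzgonw" → prefix "xftzgo" already present; 2 new (n, w)
  "hglqotl" → prefix "h" already present; 6 new (g, l, q, o, t, l)
  "xftzgg" → prefix "xftzg" already present; 1 new (g)
  "hkzfmp" → prefix "h" already present; 5 new (k, z, f, m, p)
  "hwxwk" → prefix "h" already present; 4 new (w, x, w, k)
  "hwoy" → prefix "hw" already present; 2 new (o, y)
  "hynomgqfzan" → prefix "hy" already present; 9 new (n, o, m, g, q, f, z, a, n)
  "heqo" → prefix "h" already present; 3 new (e, q, o)
  "xftzgr" → prefix "xftzgr" already present; 0 new (none)
  "xftzgkkhowa" → prefix "xftzgk" already present; 5 new (k, h, o, w, a)
  "xftzgdwr" → prefix "xftzg" already present; 3 new (d, w, r)
Total nodes = 2 + 9 + 5 + 4 + 2 + 4 + 2 + 5 + 4 + 2 + 2 + 6 + 1 + 5 + 4 + 2 + 9 + 3 + 0 + 5 + 3 = 79

79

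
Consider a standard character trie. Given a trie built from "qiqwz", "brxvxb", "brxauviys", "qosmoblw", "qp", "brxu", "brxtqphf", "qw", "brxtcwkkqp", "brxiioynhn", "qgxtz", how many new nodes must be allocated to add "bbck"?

3

"b" is already a path in the trie; the remaining "bck" must be added.
New nodes needed: |"bbck"| − 1 = 4 − 1 = 3.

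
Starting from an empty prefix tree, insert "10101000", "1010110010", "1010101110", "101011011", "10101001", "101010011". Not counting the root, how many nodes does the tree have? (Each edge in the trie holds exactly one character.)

Trace insertions, counting only characters that open a new branch:
  "10101000" → 8 new (1, 0, 1, 0, 1, 0, 0, 0)
  "1010110010" → prefix "10101" already present; 5 new (1, 0, 0, 1, 0)
  "1010101110" → prefix "101010" already present; 4 new (1, 1, 1, 0)
  "101011011" → prefix "1010110" already present; 2 new (1, 1)
  "10101001" → prefix "1010100" already present; 1 new (1)
  "101010011" → prefix "10101001" already present; 1 new (1)
Total nodes = 8 + 5 + 4 + 2 + 1 + 1 = 21

21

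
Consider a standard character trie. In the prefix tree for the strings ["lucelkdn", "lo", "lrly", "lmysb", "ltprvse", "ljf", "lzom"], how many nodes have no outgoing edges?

A leaf is a node with no children — equivalently, the end of a word that is not a proper prefix of any other stored word.
Those words: "ljf", "lmysb", "lo", "lrly", "ltprvse", "lucelkdn", "lzom"
Leaf count: 7

7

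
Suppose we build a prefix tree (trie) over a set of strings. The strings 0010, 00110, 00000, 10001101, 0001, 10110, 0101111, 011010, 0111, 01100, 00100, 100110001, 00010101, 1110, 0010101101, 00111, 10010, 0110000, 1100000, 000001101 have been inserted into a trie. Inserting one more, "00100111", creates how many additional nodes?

"00100" is already a path in the trie; the remaining "111" must be added.
New nodes needed: |"00100111"| − 5 = 8 − 5 = 3.

3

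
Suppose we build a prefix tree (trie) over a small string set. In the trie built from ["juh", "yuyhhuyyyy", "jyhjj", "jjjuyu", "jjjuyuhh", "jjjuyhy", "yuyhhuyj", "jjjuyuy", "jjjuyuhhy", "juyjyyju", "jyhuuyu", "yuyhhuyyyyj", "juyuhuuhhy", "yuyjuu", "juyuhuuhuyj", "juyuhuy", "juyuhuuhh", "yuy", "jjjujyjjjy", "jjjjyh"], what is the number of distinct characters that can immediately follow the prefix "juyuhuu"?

Follow the path "juyuhuu" to its node, then look at its outgoing edges.
Characters that immediately follow "juyuhuu" among the stored strings: {h}.
That node has 1 child edge.

1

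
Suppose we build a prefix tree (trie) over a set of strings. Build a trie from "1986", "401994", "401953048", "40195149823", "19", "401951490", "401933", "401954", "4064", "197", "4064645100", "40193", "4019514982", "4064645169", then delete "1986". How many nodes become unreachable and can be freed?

2

After clearing the end-marker at "1986", prune upward until reaching a node still needed by another word.
The suffix "86" (2 nodes) is used only by "1986"; the node for "19" still has the child "7", so pruning stops there.
Nodes removed: 2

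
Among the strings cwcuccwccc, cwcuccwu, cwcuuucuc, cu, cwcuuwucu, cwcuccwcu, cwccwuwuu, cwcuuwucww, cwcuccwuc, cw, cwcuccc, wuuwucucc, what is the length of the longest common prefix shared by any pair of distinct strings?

8

The deepest shared node is where two words last agree before diverging.
e.g. "cwcuccwccc" and "cwcuccwcu" share the prefix "cwcuccwc" of length 8; no pair shares a longer one.
Longest shared-prefix length: 8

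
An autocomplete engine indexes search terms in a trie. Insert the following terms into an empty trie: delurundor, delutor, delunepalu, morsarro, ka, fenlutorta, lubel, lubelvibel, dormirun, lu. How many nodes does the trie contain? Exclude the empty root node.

56

Count nodes per top-level branch (shared prefixes stored once):
  'd'-branch (delunepalu, delurundor, delutor, dormirun): 26 nodes
  'f'-branch (fenlutorta): 10 nodes
  'k'-branch (ka): 2 nodes
  'l'-branch (lu, lubel, lubelvibel): 10 nodes
  'm'-branch (morsarro): 8 nodes
Sum: 56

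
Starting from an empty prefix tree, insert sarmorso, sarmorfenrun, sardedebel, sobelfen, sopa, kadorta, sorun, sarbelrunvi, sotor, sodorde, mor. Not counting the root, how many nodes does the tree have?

59

Trace insertions, counting only characters that open a new branch:
  "sarmorso" → 8 new (s, a, r, m, o, r, s, o)
  "sarmorfenrun" → prefix "sarmor" already present; 6 new (f, e, n, r, u, n)
  "sardedebel" → prefix "sar" already present; 7 new (d, e, d, e, b, e, l)
  "sobelfen" → prefix "s" already present; 7 new (o, b, e, l, f, e, n)
  "sopa" → prefix "so" already present; 2 new (p, a)
  "kadorta" → 7 new (k, a, d, o, r, t, a)
  "sorun" → prefix "so" already present; 3 new (r, u, n)
  "sarbelrunvi" → prefix "sar" already present; 8 new (b, e, l, r, u, n, v, i)
  "sotor" → prefix "so" already present; 3 new (t, o, r)
  "sodorde" → prefix "so" already present; 5 new (d, o, r, d, e)
  "mor" → 3 new (m, o, r)
Total nodes = 8 + 6 + 7 + 7 + 2 + 7 + 3 + 8 + 3 + 5 + 3 = 59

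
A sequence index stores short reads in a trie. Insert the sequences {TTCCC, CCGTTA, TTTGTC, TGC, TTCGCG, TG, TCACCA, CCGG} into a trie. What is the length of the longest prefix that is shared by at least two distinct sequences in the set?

3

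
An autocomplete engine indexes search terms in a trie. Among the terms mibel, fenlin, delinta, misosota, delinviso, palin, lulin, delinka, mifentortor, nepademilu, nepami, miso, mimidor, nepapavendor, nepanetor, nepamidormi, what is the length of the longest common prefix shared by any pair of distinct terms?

6

Equivalently: take the maximum, over all pairs, of their longest common prefix length.
e.g. "nepami" and "nepamidormi" share the prefix "nepami" of length 6; no pair shares a longer one.
Longest shared-prefix length: 6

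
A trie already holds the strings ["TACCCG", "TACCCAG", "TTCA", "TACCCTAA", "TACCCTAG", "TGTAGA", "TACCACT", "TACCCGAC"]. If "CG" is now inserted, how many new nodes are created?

2

"CG" shares no prefix with any stored word, so all 2 characters open new nodes.
2 − 0 = 2 new nodes.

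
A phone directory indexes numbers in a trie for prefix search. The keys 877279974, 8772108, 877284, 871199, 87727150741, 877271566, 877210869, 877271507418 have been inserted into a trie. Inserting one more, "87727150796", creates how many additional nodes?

2

The longest prefix of "87727150796" already in the trie is "877271507" (length 9).
Each of the 2 remaining characters creates one node.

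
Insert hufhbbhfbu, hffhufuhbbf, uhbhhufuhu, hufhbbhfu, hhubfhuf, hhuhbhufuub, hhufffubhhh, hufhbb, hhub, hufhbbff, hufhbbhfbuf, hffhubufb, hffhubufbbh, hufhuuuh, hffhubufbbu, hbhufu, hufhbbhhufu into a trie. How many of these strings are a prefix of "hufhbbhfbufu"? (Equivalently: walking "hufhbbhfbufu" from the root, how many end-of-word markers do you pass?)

Walk "hufhbbhfbufu" from the root; an end-of-word marker is hit whenever a stored word is a prefix of "hufhbbhfbufu".
Prefixes of the query that are stored words: "hufhbb", "hufhbbhfbu", "hufhbbhfbuf"
Count: 3

3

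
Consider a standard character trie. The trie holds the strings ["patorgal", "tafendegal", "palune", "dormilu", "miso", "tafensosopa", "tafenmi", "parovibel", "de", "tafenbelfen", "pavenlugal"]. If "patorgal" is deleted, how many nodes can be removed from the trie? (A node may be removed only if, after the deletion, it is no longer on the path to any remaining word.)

6

After clearing the end-marker at "patorgal", prune upward until reaching a node still needed by another word.
The suffix "torgal" (6 nodes) is used only by "patorgal"; the node for "pa" still has the child "l", so pruning stops there.
Nodes removed: 6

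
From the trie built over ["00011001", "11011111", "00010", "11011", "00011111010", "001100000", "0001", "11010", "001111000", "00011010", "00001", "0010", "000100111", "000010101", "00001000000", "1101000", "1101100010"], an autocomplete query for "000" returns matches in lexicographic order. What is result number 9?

Filter for "000…" and sort: "00001", "00001000000", "000010101", "0001", "00010", "000100111", "00011001", "00011010", "00011111010"
Position 9: 00011111010

00011111010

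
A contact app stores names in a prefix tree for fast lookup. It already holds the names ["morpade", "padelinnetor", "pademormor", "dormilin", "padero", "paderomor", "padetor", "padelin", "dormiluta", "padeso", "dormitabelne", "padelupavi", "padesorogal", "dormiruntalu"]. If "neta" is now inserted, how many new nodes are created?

4

"neta" shares no prefix with any stored word, so all 4 characters open new nodes.
4 − 0 = 4 new nodes.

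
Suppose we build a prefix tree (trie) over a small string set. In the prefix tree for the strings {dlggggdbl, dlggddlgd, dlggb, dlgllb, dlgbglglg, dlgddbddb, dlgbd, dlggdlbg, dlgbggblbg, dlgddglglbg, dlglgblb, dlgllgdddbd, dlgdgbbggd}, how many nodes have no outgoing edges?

13

A leaf is a node with no children — equivalently, the end of a word that is not a proper prefix of any other stored word.
Those words: "dlgbd", "dlgbggblbg", "dlgbglglg", "dlgddbddb", "dlgddglglbg", "dlgdgbbggd", "dlggb", "dlggddlgd", "dlggdlbg", "dlggggdbl", "dlglgblb", "dlgllb", "dlgllgdddbd"
Leaf count: 13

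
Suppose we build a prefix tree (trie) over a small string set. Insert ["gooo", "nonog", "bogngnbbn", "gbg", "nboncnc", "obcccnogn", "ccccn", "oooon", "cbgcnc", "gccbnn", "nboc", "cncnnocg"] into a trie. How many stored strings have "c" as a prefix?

Walk to "c"; the words in its subtree are exactly those with that prefix.
Words under "c": cbgcnc, ccccn, cncnnocg
Count: 3

3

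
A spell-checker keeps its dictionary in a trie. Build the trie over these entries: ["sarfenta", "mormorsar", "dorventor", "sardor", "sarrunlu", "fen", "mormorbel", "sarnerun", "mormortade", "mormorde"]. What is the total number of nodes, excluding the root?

51

For each word, the new-node count is its length minus the longest prefix already in the trie:
  "sarfenta" → 8 new (s, a, r, f, e, n, t, a)
  "mormorsar" → 9 new (m, o, r, m, o, r, s, a, r)
  "dorventor" → 9 new (d, o, r, v, e, n, t, o, r)
  "sardor" → prefix "sar" already present; 3 new (d, o, r)
  "sarrunlu" → prefix "sar" already present; 5 new (r, u, n, l, u)
  "fen" → 3 new (f, e, n)
  "mormorbel" → prefix "mormor" already present; 3 new (b, e, l)
  "sarnerun" → prefix "sar" already present; 5 new (n, e, r, u, n)
  "mormortade" → prefix "mormor" already present; 4 new (t, a, d, e)
  "mormorde" → prefix "mormor" already present; 2 new (d, e)
Total nodes = 8 + 9 + 9 + 3 + 5 + 3 + 3 + 5 + 4 + 2 = 51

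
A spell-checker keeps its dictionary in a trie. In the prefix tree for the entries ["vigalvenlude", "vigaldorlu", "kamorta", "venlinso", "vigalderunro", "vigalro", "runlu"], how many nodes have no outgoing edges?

7

A leaf is a node with no children — equivalently, the end of a word that is not a proper prefix of any other stored word.
Those words: "kamorta", "runlu", "venlinso", "vigalderunro", "vigaldorlu", "vigalro", "vigalvenlude"
Leaf count: 7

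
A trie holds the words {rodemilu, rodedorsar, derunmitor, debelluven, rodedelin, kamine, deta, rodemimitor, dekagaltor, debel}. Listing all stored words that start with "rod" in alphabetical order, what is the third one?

rodemilu

Words with prefix "rod", in lexicographic order: "rodedelin", "rodedorsar", "rodemilu", "rodemimitor"
The 3rd is rodemilu.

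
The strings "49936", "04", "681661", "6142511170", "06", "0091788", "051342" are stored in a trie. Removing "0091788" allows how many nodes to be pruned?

After clearing the end-marker at "0091788", prune upward until reaching a node still needed by another word.
The suffix "091788" (6 nodes) is used only by "0091788"; the node for "0" still has the child "4", so pruning stops there.
Nodes removed: 6

6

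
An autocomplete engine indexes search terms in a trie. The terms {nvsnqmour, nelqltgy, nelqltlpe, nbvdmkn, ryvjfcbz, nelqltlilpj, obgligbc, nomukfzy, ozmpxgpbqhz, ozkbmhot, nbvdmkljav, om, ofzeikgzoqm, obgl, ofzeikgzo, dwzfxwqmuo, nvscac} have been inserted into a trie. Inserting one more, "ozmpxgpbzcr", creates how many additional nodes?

3

Walking "ozmpxgpbzcr" from the root, the first 8 characters ("ozmpxgpb") follow existing edges; "z" is the first miss.
So 11 − 8 = 3 new nodes.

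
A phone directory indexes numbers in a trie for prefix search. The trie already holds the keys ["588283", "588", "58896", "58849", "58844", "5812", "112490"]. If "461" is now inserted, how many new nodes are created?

No existing word starts with "4", so every character of "461" needs a new node.
3 − 0 = 3 new nodes.

3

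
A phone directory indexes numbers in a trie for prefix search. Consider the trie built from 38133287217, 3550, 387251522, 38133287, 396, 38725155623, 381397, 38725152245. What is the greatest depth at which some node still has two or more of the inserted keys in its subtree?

The deepest shared node is where two words last agree before diverging.
e.g. "387251522" and "38725152245" share the prefix "387251522" of length 9; no pair shares a longer one.
Longest shared-prefix length: 9

9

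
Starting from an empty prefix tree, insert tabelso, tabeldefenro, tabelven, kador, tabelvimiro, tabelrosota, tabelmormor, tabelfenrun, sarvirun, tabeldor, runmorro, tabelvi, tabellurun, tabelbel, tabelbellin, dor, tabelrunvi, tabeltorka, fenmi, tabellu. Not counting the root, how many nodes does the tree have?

91

Trace insertions, counting only characters that open a new branch:
  "tabelso" → 7 new (t, a, b, e, l, s, o)
  "tabeldefenro" → prefix "tabel" already present; 7 new (d, e, f, e, n, r, o)
  "tabelven" → prefix "tabel" already present; 3 new (v, e, n)
  "kador" → 5 new (k, a, d, o, r)
  "tabelvimiro" → prefix "tabelv" already present; 5 new (i, m, i, r, o)
  "tabelrosota" → prefix "tabel" already present; 6 new (r, o, s, o, t, a)
  "tabelmormor" → prefix "tabel" already present; 6 new (m, o, r, m, o, r)
  "tabelfenrun" → prefix "tabel" already present; 6 new (f, e, n, r, u, n)
  "sarvirun" → 8 new (s, a, r, v, i, r, u, n)
  "tabeldor" → prefix "tabeld" already present; 2 new (o, r)
  "runmorro" → 8 new (r, u, n, m, o, r, r, o)
  "tabelvi" → prefix "tabelvi" already present; 0 new (none)
  "tabellurun" → prefix "tabel" already present; 5 new (l, u, r, u, n)
  "tabelbel" → prefix "tabel" already present; 3 new (b, e, l)
  "tabelbellin" → prefix "tabelbel" already present; 3 new (l, i, n)
  "dor" → 3 new (d, o, r)
  "tabelrunvi" → prefix "tabelr" already present; 4 new (u, n, v, i)
  "tabeltorka" → prefix "tabel" already present; 5 new (t, o, r, k, a)
  "fenmi" → 5 new (f, e, n, m, i)
  "tabellu" → prefix "tabellu" already present; 0 new (none)
Total nodes = 7 + 7 + 3 + 5 + 5 + 6 + 6 + 6 + 8 + 2 + 8 + 0 + 5 + 3 + 3 + 3 + 4 + 5 + 5 + 0 = 91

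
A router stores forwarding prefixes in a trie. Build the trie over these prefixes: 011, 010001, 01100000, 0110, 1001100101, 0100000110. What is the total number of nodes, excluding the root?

Count nodes per top-level branch (shared prefixes stored once):
  '0'-branch (0100000110, 010001, 011, 0110, 01100000): 17 nodes
  '1'-branch (1001100101): 10 nodes
Sum: 27

27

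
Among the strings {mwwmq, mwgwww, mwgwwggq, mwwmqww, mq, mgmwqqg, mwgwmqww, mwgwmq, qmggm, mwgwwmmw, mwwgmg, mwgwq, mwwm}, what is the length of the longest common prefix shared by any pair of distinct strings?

6

The deepest shared node is where two words last agree before diverging.
e.g. "mwgwmq" and "mwgwmqww" share the prefix "mwgwmq" of length 6; no pair shares a longer one.
Longest shared-prefix length: 6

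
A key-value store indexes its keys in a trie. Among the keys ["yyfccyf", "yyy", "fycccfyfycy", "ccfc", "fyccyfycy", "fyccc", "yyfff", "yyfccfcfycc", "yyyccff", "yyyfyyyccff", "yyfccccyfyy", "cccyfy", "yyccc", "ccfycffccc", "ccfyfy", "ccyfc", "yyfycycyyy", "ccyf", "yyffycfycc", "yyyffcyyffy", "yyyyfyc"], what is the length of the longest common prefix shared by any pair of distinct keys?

5

The deepest shared node is where two words last agree before diverging.
"fyccc" and "fycccfyfycy" agree on "fyccc" (5 characters) before diverging; nothing deeper is shared.
Longest shared-prefix length: 5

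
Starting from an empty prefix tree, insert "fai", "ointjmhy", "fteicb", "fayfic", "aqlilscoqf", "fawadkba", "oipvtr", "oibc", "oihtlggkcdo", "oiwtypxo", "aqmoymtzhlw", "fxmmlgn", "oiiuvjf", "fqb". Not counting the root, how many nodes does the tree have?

79

Trace insertions, counting only characters that open a new branch:
  "fai" → 3 new (f, a, i)
  "ointjmhy" → 8 new (o, i, n, t, j, m, h, y)
  "fteicb" → prefix "f" already present; 5 new (t, e, i, c, b)
  "fayfic" → prefix "fa" already present; 4 new (y, f, i, c)
  "aqlilscoqf" → 10 new (a, q, l, i, l, s, c, o, q, f)
  "fawadkba" → prefix "fa" already present; 6 new (w, a, d, k, b, a)
  "oipvtr" → prefix "oi" already present; 4 new (p, v, t, r)
  "oibc" → prefix "oi" already present; 2 new (b, c)
  "oihtlggkcdo" → prefix "oi" already present; 9 new (h, t, l, g, g, k, c, d, o)
  "oiwtypxo" → prefix "oi" already present; 6 new (w, t, y, p, x, o)
  "aqmoymtzhlw" → prefix "aq" already present; 9 new (m, o, y, m, t, z, h, l, w)
  "fxmmlgn" → prefix "f" already present; 6 new (x, m, m, l, g, n)
  "oiiuvjf" → prefix "oi" already present; 5 new (i, u, v, j, f)
  "fqb" → prefix "f" already present; 2 new (q, b)
Total nodes = 3 + 8 + 5 + 4 + 10 + 6 + 4 + 2 + 9 + 6 + 9 + 6 + 5 + 2 = 79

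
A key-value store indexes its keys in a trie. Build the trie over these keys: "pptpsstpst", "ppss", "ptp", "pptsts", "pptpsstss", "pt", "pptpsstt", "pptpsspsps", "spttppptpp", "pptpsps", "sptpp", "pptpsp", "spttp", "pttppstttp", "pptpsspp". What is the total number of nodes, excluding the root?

Count nodes per top-level branch (shared prefixes stored once):
  'p'-branch (ppss, pptpsp, pptpsps, pptpsspp, pptpsspsps, pptpsstpst, pptpsstss, pptpsstt, pptsts, pt, ptp, pttppstttp): 35 nodes
  's'-branch (sptpp, spttp, spttppptpp): 12 nodes
Sum: 47

47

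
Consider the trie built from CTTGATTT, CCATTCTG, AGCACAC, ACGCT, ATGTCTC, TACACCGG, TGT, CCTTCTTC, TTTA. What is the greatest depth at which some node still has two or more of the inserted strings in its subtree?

2

Equivalently: take the maximum, over all pairs, of their longest common prefix length.
e.g. "CCATTCTG" and "CCTTCTTC" share the prefix "CC" of length 2; no pair shares a longer one.
Longest shared-prefix length: 2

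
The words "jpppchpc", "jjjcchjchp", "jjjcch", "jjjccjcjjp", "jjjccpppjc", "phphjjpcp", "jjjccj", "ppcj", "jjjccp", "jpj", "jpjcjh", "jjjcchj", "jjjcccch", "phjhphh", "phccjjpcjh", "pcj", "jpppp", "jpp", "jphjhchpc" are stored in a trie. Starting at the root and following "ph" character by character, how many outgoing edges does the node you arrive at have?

3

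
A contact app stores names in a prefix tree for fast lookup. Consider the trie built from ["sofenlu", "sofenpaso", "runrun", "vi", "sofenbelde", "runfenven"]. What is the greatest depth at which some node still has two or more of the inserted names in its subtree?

5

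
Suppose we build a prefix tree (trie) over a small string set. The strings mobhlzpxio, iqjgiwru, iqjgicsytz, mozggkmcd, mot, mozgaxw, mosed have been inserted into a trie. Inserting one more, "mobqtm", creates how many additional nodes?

3

The longest prefix of "mobqtm" already in the trie is "mob" (length 3).
Each of the 3 remaining characters creates one node.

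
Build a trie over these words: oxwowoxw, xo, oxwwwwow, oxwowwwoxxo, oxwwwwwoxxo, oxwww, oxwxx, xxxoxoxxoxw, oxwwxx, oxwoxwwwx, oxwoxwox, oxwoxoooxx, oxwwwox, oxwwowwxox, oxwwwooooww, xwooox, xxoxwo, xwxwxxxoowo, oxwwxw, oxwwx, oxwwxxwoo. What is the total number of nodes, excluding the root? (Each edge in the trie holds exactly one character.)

87

Count nodes per top-level branch (shared prefixes stored once):
  'o'-branch (oxwowoxw, oxwowwwoxxo, oxwoxoooxx, oxwoxwox, oxwoxwwwx, oxwwowwxox, oxwww, oxwwwooooww, oxwwwox, oxwwwwow, oxwwwwwoxxo, oxwwx, oxwwxw, oxwwxx, oxwwxxwoo, oxwxx): 57 nodes
  'x'-branch (xo, xwooox, xwxwxxxoowo, xxoxwo, xxxoxoxxoxw): 30 nodes
Sum: 87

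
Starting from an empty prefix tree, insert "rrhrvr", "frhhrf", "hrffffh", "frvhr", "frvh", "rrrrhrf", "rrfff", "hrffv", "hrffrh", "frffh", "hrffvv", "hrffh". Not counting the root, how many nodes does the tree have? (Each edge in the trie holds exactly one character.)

38

For each word, the new-node count is its length minus the longest prefix already in the trie:
  "rrhrvr" → 6 new (r, r, h, r, v, r)
  "frhhrf" → 6 new (f, r, h, h, r, f)
  "hrffffh" → 7 new (h, r, f, f, f, f, h)
  "frvhr" → prefix "fr" already present; 3 new (v, h, r)
  "frvh" → prefix "frvh" already present; 0 new (none)
  "rrrrhrf" → prefix "rr" already present; 5 new (r, r, h, r, f)
  "rrfff" → prefix "rr" already present; 3 new (f, f, f)
  "hrffv" → prefix "hrff" already present; 1 new (v)
  "hrffrh" → prefix "hrff" already present; 2 new (r, h)
  "frffh" → prefix "fr" already present; 3 new (f, f, h)
  "hrffvv" → prefix "hrffv" already present; 1 new (v)
  "hrffh" → prefix "hrff" already present; 1 new (h)
Total nodes = 6 + 6 + 7 + 3 + 0 + 5 + 3 + 1 + 2 + 3 + 1 + 1 = 38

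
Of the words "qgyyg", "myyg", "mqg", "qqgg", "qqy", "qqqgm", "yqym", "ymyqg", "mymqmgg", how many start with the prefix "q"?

4

Filter for entries beginning with "q":
Matches: "qgyyg", "qqgg", "qqqgm", "qqy"
Count: 4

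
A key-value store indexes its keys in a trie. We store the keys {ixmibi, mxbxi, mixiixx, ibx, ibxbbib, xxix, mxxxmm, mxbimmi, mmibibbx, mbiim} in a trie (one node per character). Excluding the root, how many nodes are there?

For each word, the new-node count is its length minus the longest prefix already in the trie:
  "ixmibi" → 6 new (i, x, m, i, b, i)
  "mxbxi" → 5 new (m, x, b, x, i)
  "mixiixx" → prefix "m" already present; 6 new (i, x, i, i, x, x)
  "ibx" → prefix "i" already present; 2 new (b, x)
  "ibxbbib" → prefix "ibx" already present; 4 new (b, b, i, b)
  "xxix" → 4 new (x, x, i, x)
  "mxxxmm" → prefix "mx" already present; 4 new (x, x, m, m)
  "mxbimmi" → prefix "mxb" already present; 4 new (i, m, m, i)
  "mmibibbx" → prefix "m" already present; 7 new (m, i, b, i, b, b, x)
  "mbiim" → prefix "m" already present; 4 new (b, i, i, m)
Total nodes = 6 + 5 + 6 + 2 + 4 + 4 + 4 + 4 + 7 + 4 = 46

46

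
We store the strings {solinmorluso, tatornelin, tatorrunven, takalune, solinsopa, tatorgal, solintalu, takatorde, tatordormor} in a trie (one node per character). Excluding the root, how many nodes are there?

56

Count nodes per top-level branch (shared prefixes stored once):
  's'-branch (solinmorluso, solinsopa, solintalu): 20 nodes
  't'-branch (takalune, takatorde, tatordormor, tatorgal, tatornelin, tatorrunven): 36 nodes
Sum: 56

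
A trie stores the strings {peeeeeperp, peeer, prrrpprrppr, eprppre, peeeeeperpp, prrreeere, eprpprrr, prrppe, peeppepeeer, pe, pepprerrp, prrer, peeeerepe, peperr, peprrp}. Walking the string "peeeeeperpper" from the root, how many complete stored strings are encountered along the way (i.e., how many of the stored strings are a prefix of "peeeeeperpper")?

3

Check each prefix of "peeeeeperpper" against the stored set — each match is an end-marker on the path.
Prefixes of the query that are stored words: "pe", "peeeeeperp", "peeeeeperpp"
Count: 3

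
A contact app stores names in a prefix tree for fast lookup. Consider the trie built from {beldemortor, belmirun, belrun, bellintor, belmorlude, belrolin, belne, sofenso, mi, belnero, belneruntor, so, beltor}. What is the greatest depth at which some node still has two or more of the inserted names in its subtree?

6

Look for the deepest trie node that still has at least two words in its subtree.
e.g. "belnero" and "belneruntor" share the prefix "belner" of length 6; no pair shares a longer one.
Longest shared-prefix length: 6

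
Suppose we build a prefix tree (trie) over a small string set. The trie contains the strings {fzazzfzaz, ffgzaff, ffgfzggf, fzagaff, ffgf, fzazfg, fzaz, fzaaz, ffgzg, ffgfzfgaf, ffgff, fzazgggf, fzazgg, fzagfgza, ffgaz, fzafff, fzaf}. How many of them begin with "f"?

Traverse to the node for "f", then collect every word in that subtree.
Matches: "ffgaz", "ffgf", "ffgff", "ffgfzfgaf", "ffgfzggf", "ffgzaff", "ffgzg", "fzaaz", "fzaf", "fzafff", "fzagaff", "fzagfgza", "fzaz", "fzazfg", "fzazgg", "fzazgggf", "fzazzfzaz"
Count: 17

17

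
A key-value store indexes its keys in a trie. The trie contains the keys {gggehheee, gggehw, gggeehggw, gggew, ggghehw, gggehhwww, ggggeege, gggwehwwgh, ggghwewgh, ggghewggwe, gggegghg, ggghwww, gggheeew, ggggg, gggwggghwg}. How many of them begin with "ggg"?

Walk to "ggg"; the words in its subtree are exactly those with that prefix.
Matches: "gggeehggw", "gggegghg", "gggehheee", "gggehhwww", "gggehw", "gggew", "ggggeege", "ggggg", "gggheeew", "ggghehw", "ggghewggwe", "ggghwewgh", "ggghwww", "gggwehwwgh", "gggwggghwg"
Count: 15

15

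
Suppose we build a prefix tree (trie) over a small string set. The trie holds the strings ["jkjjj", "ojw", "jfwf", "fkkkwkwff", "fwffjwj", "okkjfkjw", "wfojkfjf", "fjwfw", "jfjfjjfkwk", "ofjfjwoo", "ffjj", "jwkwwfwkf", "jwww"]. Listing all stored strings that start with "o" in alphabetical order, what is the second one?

ojw

DFS of the "o" subtree visits, in order: "ofjfjwoo", "ojw", "okkjfkjw"
Position 2: ojw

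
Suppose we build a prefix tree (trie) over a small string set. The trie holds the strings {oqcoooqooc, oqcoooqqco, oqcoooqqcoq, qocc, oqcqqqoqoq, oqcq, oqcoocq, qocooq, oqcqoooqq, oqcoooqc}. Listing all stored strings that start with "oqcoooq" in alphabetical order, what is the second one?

oqcoooqooc

Words with prefix "oqcoooq", in lexicographic order: "oqcoooqc", "oqcoooqooc", "oqcoooqqco", "oqcoooqqcoq"
Position 2: oqcoooqooc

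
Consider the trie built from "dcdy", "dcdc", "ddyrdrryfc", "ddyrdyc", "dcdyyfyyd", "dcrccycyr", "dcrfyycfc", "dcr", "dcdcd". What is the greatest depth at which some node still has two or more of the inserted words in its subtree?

5

Equivalently: take the maximum, over all pairs, of their longest common prefix length.
e.g. "ddyrdrryfc" and "ddyrdyc" share the prefix "ddyrd" of length 5; no pair shares a longer one.
Longest shared-prefix length: 5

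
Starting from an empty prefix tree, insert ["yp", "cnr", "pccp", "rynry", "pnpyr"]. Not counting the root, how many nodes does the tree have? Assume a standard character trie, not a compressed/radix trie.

18

Trie structure (* marks end of a word):
(root)
├─ c
│  └─ n
│     └─ r *
├─ p
│  ├─ c
│  │  └─ c
│  │     └─ p *
│  └─ n
│     └─ p
│        └─ y
│           └─ r *
├─ r
│  └─ y
│     └─ n
│        └─ r
│           └─ y *
└─ y
   └─ p *
Counting every labelled node above: 18.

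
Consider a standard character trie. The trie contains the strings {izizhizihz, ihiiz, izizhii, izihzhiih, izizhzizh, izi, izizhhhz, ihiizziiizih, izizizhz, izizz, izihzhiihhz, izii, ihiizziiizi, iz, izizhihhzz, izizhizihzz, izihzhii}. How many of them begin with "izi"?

13

Walk to "izi"; the words in its subtree are exactly those with that prefix.
Words under "izi": izi, izihzhii, izihzhiih, izihzhiihhz, izii, izizhhhz, izizhihhzz, izizhii, izizhizihz, izizhizihzz, izizhzizh, izizizhz, izizz
Count: 13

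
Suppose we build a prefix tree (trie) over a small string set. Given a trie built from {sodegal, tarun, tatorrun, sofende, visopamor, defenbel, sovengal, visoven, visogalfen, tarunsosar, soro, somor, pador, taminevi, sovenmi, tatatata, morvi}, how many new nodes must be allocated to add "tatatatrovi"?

4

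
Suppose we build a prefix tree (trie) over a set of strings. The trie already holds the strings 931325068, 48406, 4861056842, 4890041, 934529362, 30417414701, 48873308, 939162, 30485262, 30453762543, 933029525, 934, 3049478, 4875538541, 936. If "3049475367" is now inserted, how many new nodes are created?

4

The longest prefix of "3049475367" already in the trie is "304947" (length 6).
So 10 − 6 = 4 new nodes.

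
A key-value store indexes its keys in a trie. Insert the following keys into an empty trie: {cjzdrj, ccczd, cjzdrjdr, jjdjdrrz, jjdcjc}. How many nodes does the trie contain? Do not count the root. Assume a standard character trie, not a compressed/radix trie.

23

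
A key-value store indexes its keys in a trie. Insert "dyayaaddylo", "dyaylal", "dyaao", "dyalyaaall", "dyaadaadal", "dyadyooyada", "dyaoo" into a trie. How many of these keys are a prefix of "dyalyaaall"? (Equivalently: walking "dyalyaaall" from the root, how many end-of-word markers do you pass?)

1

Traverse "dyalyaaall" character by character; count nodes along the way that are marked as word ends.
Prefixes of the query that are stored words: "dyalyaaall"
Count: 1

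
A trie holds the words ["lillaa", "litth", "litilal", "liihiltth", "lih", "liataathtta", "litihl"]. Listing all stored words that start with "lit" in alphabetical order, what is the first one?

Words with prefix "lit", in lexicographic order: "litihl", "litilal", "litth"
Position 1: litihl

litihl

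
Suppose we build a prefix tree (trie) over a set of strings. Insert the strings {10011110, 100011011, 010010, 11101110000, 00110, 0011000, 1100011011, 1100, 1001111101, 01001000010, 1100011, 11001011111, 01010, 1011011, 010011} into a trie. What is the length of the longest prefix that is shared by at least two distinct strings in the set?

7

The deepest shared node is where two words last agree before diverging.
e.g. "10011110" and "1001111101" share the prefix "1001111" of length 7; no pair shares a longer one.
Longest shared-prefix length: 7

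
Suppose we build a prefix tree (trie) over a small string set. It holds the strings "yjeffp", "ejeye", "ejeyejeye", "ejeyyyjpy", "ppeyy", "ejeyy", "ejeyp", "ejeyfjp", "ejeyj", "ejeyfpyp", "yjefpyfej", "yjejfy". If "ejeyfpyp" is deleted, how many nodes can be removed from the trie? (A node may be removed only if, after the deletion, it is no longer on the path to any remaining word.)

3

A node on "ejeyfpyp"'s path can go only if nothing else ends at it or branches off below it.
The suffix "pyp" (3 nodes) is used only by "ejeyfpyp"; the node for "ejeyf" still has the child "j", so pruning stops there.
Nodes removed: 3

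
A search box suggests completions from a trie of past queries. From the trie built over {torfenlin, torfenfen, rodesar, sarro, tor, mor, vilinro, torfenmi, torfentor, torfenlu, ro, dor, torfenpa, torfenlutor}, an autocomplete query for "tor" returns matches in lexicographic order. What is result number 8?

DFS of the "tor" subtree visits, in order: "tor", "torfenfen", "torfenlin", "torfenlu", "torfenlutor", "torfenmi", "torfenpa", "torfentor"
The 8th is torfentor.

torfentor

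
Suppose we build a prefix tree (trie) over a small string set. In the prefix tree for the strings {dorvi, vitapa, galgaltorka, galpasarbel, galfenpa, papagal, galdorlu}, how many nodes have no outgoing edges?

7

Leaves are exactly the stored words that no other stored word extends.
Those words: "dorvi", "galdorlu", "galfenpa", "galgaltorka", "galpasarbel", "papagal", "vitapa"
Leaf count: 7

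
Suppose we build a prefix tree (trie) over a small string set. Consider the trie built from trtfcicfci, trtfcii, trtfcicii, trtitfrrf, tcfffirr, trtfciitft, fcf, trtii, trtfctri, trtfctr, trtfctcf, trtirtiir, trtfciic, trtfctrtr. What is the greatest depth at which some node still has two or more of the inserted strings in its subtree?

7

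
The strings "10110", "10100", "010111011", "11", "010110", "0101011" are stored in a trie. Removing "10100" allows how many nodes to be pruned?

A node on "10100"'s path can go only if nothing else ends at it or branches off below it.
The suffix "00" (2 nodes) is used only by "10100"; the node for "101" still has the child "1", so pruning stops there.
Nodes removed: 2

2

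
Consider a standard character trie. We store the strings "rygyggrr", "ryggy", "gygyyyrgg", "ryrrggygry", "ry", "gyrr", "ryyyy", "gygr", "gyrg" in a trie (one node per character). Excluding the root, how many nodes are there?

Count nodes per top-level branch (shared prefixes stored once):
  'g'-branch (gygr, gygyyyrgg, gyrg, gyrr): 13 nodes
  'r'-branch (ry, ryggy, rygyggrr, ryrrggygry, ryyyy): 21 nodes
Sum: 34

34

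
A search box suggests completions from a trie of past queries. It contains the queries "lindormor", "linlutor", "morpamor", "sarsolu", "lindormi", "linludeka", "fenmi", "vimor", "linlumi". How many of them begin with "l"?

5

Walk to "l"; the words in its subtree are exactly those with that prefix.
Words under "l": lindormi, lindormor, linludeka, linlumi, linlutor
Count: 5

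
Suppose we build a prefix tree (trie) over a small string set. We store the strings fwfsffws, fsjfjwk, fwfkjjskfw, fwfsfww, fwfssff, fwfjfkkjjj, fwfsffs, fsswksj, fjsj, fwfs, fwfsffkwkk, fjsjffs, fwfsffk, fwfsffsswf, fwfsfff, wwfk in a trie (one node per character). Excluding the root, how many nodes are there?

57

Trace insertions, counting only characters that open a new branch:
  "fwfsffws" → 8 new (f, w, f, s, f, f, w, s)
  "fsjfjwk" → prefix "f" already present; 6 new (s, j, f, j, w, k)
  "fwfkjjskfw" → prefix "fwf" already present; 7 new (k, j, j, s, k, f, w)
  "fwfsfww" → prefix "fwfsf" already present; 2 new (w, w)
  "fwfssff" → prefix "fwfs" already present; 3 new (s, f, f)
  "fwfjfkkjjj" → prefix "fwf" already present; 7 new (j, f, k, k, j, j, j)
  "fwfsffs" → prefix "fwfsff" already present; 1 new (s)
  "fsswksj" → prefix "fs" already present; 5 new (s, w, k, s, j)
  "fjsj" → prefix "f" already present; 3 new (j, s, j)
  "fwfs" → prefix "fwfs" already present; 0 new (none)
  "fwfsffkwkk" → prefix "fwfsff" already present; 4 new (k, w, k, k)
  "fjsjffs" → prefix "fjsj" already present; 3 new (f, f, s)
  "fwfsffk" → prefix "fwfsffk" already present; 0 new (none)
  "fwfsffsswf" → prefix "fwfsffs" already present; 3 new (s, w, f)
  "fwfsfff" → prefix "fwfsff" already present; 1 new (f)
  "wwfk" → 4 new (w, w, f, k)
Total nodes = 8 + 6 + 7 + 2 + 3 + 7 + 1 + 5 + 3 + 0 + 4 + 3 + 0 + 3 + 1 + 4 = 57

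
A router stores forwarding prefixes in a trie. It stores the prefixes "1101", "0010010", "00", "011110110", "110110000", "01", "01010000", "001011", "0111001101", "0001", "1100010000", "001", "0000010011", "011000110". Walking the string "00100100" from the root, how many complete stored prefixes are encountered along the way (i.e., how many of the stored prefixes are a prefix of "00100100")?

Traverse "00100100" character by character; count nodes along the way that are marked as word ends.
Prefixes of the query that are stored words: "00", "001", "0010010"
Count: 3

3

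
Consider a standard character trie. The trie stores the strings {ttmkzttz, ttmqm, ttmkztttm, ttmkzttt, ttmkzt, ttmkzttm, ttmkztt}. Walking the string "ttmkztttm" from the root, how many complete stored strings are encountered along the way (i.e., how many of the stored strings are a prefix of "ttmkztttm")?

Walk "ttmkztttm" from the root; an end-of-word marker is hit whenever a stored word is a prefix of "ttmkztttm".
Prefixes of the query that are stored words: "ttmkzt", "ttmkztt", "ttmkzttt", "ttmkztttm"
Count: 4

4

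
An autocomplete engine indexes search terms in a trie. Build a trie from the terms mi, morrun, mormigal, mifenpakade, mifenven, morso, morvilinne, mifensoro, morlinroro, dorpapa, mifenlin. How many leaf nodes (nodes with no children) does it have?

Leaves are exactly the stored words that no other stored word extends.
Those words: "dorpapa", "mifenlin", "mifenpakade", "mifensoro", "mifenven", "morlinroro", "mormigal", "morrun", "morso", "morvilinne"
Leaf count: 10

10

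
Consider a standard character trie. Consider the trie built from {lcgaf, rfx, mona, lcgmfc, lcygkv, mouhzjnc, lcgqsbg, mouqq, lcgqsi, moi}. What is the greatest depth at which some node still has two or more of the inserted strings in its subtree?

5

Equivalently: take the maximum, over all pairs, of their longest common prefix length.
"lcgqsbg" and "lcgqsi" agree on "lcgqs" (5 characters) before diverging; nothing deeper is shared.
Longest shared-prefix length: 5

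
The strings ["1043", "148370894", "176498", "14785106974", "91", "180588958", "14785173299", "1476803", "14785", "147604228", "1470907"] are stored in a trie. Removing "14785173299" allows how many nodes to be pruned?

Walk "14785173299" from the leaf back toward the root, removing each node that no remaining word uses.
The suffix "73299" (5 nodes) is used only by "14785173299"; the node for "147851" still has the child "0", so pruning stops there.
Nodes removed: 5

5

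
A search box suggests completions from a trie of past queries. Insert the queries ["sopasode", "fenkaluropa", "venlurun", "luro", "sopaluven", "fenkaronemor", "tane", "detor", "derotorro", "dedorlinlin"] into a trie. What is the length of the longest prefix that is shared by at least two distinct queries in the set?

5

The deepest shared node is where two words last agree before diverging.
e.g. "fenkaluropa" and "fenkaronemor" share the prefix "fenka" of length 5; no pair shares a longer one.
Longest shared-prefix length: 5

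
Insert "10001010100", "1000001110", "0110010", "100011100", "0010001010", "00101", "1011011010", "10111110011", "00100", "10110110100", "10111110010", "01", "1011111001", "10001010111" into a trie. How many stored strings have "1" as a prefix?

Traverse to the node for "1", then collect every word in that subtree.
Matches: "1000001110", "10001010100", "10001010111", "100011100", "1011011010", "10110110100", "1011111001", "10111110010", "10111110011"
Count: 9

9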